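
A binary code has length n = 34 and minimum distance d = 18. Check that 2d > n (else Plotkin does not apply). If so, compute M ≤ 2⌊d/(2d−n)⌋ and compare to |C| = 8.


Plotkin bound M ≤ 18; given |C| = 8 ≤ bound (satisfied).

Check applicability: 2d = 36, n = 34.
2d − n = 2 > 0, so Plotkin applies.
Compute d/(2d−n) = 18/2 ≈ 9.0000.
⌊d/(2d−n)⌋ = 9.
Plotkin bound: M ≤ 2·9 = 18.
Given |C| = 8, check: satisfied.
This |C| is below the Plotkin bound.


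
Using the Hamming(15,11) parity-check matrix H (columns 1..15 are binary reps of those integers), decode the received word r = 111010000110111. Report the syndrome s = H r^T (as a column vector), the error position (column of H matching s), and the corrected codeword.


s = (1, 0, 0, 0)^T, error position = 8, corrected codeword c = 111010010110111

Compute s = H r^T mod 2 one row at a time:
  s_1 = 0 + 0 + 1 + 1 + 0 + 1 + 1 + 1 = 5 ≡ 1 (mod 2).
  s_2 = 0 + 1 + 0 + 0 + 0 + 1 + 1 + 1 = 4 ≡ 0 (mod 2).
  s_3 = 1 + 1 + 0 + 0 + 1 + 1 + 1 + 1 = 6 ≡ 0 (mod 2).
  s_4 = 1 + 1 + 1 + 0 + 0 + 1 + 1 + 1 = 6 ≡ 0 (mod 2).
s = (1, 0, 0, 0)^T — this equals column 8 of H (binary 1000), so error is at position 8.
Correct: flip bit 8 of r = 111010000110111 to get c = 111010010110111.


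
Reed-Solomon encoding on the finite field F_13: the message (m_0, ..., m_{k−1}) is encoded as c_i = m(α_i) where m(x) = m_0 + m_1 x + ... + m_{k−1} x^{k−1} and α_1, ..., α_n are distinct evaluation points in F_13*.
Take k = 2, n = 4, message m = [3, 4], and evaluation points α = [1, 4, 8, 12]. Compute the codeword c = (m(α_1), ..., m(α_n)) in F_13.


c = [7, 6, 9, 12]

Message polynomial: m(x) = 3 + 4·x (mod 13).
For each evaluation point α_i, compute m(α_i) mod 13:
  α_1 = 1: Horner steps 4 → 7, so m(1) = 7.
  α_2 = 4: Horner steps 4 → 6, so m(4) = 6.
  α_3 = 8: Horner steps 4 → 9, so m(8) = 9.
  α_4 = 12: Horner steps 4 → 12, so m(12) = 12.
Codeword c = [7, 6, 9, 12] ∈ F_13^4.


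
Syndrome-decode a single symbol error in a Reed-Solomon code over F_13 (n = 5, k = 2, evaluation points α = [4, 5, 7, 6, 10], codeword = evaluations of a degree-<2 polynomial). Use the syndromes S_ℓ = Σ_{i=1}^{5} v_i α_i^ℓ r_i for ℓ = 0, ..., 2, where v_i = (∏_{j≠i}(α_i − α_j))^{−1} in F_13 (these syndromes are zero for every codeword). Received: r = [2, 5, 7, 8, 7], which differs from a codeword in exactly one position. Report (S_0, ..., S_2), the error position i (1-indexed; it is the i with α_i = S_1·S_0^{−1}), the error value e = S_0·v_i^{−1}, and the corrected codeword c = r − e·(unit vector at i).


S = (6, 3, 8), error at position 3, error magnitude e = 9, c = [2, 5, 11, 8, 7].

Step 1: column multipliers v_i = (∏_{j≠i}(α_i − α_j))^{−1} mod 13.
  i = 1 (α = 4): (4−5)(4−7)(4−6)(4−10) = (−1)·(−3)·(−2)·(−6) = 36 ≡ 10, so v_1 = 10^{−1} = 4 (mod 13).
  i = 2 (α = 5): (5−4)(5−7)(5−6)(5−10) = 1·(−2)·(−1)·(−5) = −10 ≡ 3, so v_2 = 3^{−1} = 9 (mod 13).
  i = 3 (α = 7): (7−4)(7−5)(7−6)(7−10) = 3·2·1·(−3) = −18 ≡ 8, so v_3 = 8^{−1} = 5 (mod 13).
  i = 4 (α = 6): (6−4)(6−5)(6−7)(6−10) = 2·1·(−1)·(−4) = 8 ≡ 8, so v_4 = 8^{−1} = 5 (mod 13).
  i = 5 (α = 10): (10−4)(10−5)(10−7)(10−6) = 6·5·3·4 = 360 ≡ 9, so v_5 = 9^{−1} = 3 (mod 13).
  v = [4, 9, 5, 5, 3].
Step 2: syndromes of r = [2, 5, 7, 8, 7] (all sums mod 13).
  S_0 = Σ v_i r_i = 4·2 + 9·5 + 5·7 + 5·8 + 3·7 = 149 ≡ 6.
  S_1 = Σ v_i α_i r_i = 4·4·2 + 9·5·5 + 5·7·7 + 5·6·8 + 3·10·7 = 952 ≡ 3.
  α_i^2 mod 13 = [3, 12, 10, 10, 9].
  S_2 = Σ v_i α_i^2 r_i = 4·3·2 + 9·12·5 + 5·10·7 + 5·10·8 + 3·9·7 = 1503 ≡ 8.
  S = (6, 3, 8) ≠ 0, so r is not a codeword (an error is present).
Step 3: locate the error. For a single error e at position i, S_ℓ = v_i·e·α_i^ℓ, so α_err = S_1/S_0.
  S_0^{−1} = 6^{−1} = 11 (mod 13), so α_err = 3·11 = 33 ≡ 7 = α_3. Error position i = 3.
  Consistency check: S_2/S_1 = 8·9 = 72 ≡ 7 = α_err ✓ (single-error assumption holds).
Step 4: error magnitude e = S_0/v_3 = S_0·∏_{j≠3}(α_3 − α_j) = 6·8 = 48 ≡ 9 (mod 13).
Step 5: correct position 3: c_3 = r_3 − e = 7 − 9 ≡ 11 (mod 13). Hence c = [2, 5, 11, 8, 7].
  Check: interpolating c through the α_i gives m(x) = 3 + 3·x (degree < 2) with m(α_i) = c_i for every i, so c is indeed a codeword.


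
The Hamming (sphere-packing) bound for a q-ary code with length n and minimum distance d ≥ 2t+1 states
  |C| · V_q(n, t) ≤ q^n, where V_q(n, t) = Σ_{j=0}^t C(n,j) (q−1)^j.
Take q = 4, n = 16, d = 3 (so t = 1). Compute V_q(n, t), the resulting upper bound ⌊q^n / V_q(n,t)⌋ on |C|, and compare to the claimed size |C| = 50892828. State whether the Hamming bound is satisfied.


V_q(n, t) = 49, q^n = 4294967296, Hamming bound = 87652393, |C| = 50892828 ≤ bound (satisfied).

Step 1: Compute V_q(n, t) = Σ_{j=0}^1 C(n, j) (q−1)^j.
  j = 0: C(16,0)·(3)^0 = 1·1 = 1.
  j = 1: C(16,1)·(3)^1 = 16·3 = 48.
  V_q(n, t) = 1 + 48 = 49.
Step 2: q^n = 4^16 = 4294967296.
Step 3: Hamming bound ⌊q^n / V_q(n,t)⌋ = ⌊4294967296/49⌋ = 87652393.
Step 4: Compare |C| = 50892828 to 87652393: satisfied.
The claimed |C| lies below the Hamming bound.


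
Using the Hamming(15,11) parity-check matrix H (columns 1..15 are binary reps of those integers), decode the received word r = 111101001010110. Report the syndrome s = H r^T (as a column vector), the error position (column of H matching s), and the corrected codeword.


s = (0, 0, 1, 1)^T, error position = 3, corrected codeword c = 110101001010110

Compute s = H r^T mod 2 one row at a time:
  s_1 = 0 + 1 + 0 + 1 + 0 + 1 + 1 + 0 = 4 ≡ 0 (mod 2).
  s_2 = 1 + 0 + 1 + 0 + 0 + 1 + 1 + 0 = 4 ≡ 0 (mod 2).
  s_3 = 1 + 1 + 1 + 0 + 0 + 1 + 1 + 0 = 5 ≡ 1 (mod 2).
  s_4 = 1 + 1 + 0 + 0 + 1 + 1 + 1 + 0 = 5 ≡ 1 (mod 2).
s = (0, 0, 1, 1)^T — this equals column 3 of H (binary 0011), so error is at position 3.
Correct: flip bit 3 of r = 111101001010110 to get c = 110101001010110.


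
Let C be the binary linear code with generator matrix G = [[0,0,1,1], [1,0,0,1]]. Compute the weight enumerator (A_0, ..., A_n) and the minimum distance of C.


Weight distribution: A_0 = 1, A_2 = 3. Minimum distance d = 2.

Enumerate all 2^2 = 4 messages m ∈ F_2^2.
For each, compute codeword c = mG in F_2^4, then tally its weight.
  m = 00 → c = 0000, weight = 0.
  m = 10 → c = 0011, weight = 2.
  m = 01 → c = 1001, weight = 2.
  m = 11 → c = 1010, weight = 2.
Tally weights:
  weight 0: 1 codewords.
  weight 2: 3 codewords.
Minimum distance d = smallest w > 0 with A_w > 0 = 2.
Sanity: Σ A_w = 4 = 2^2 = 4 ✓.


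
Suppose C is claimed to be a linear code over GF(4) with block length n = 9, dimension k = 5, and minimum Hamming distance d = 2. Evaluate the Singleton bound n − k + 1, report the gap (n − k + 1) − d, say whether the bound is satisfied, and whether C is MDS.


Singleton RHS = n − k + 1 = 5, slack = 3, bound satisfied, not MDS.

Singleton bound: d ≤ n − k + 1.
Here n = 9, k = 5, so n − k + 1 = 5.
Given d = 2, check d ≤ 5: YES.
Slack = (n − k + 1) − d = 3.
The code is NOT MDS (slack = 3 > 0).
Description: the claimed parameters are [9, 5, 2]_4; such a code would be non-MDS.


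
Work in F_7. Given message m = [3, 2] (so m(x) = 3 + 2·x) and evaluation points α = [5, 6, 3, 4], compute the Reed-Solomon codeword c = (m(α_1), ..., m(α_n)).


c = [6, 1, 2, 4]

Message polynomial: m(x) = 3 + 2·x (mod 7).
For each evaluation point α_i, compute m(α_i) mod 7:
  α_1 = 5: Horner steps 2 → 6, so m(5) = 6.
  α_2 = 6: Horner steps 2 → 1, so m(6) = 1.
  α_3 = 3: Horner steps 2 → 2, so m(3) = 2.
  α_4 = 4: Horner steps 2 → 4, so m(4) = 4.
Codeword c = [6, 1, 2, 4] ∈ F_7^4.


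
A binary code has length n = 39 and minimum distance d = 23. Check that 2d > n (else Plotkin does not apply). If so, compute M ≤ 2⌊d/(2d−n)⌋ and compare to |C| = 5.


Plotkin bound M ≤ 6; given |C| = 5 ≤ bound (satisfied).

Check applicability: 2d = 46, n = 39.
2d − n = 7 > 0, so Plotkin applies.
Compute d/(2d−n) = 23/7 ≈ 3.2857.
⌊d/(2d−n)⌋ = 3.
Plotkin bound: M ≤ 2·3 = 6.
Given |C| = 5, check: satisfied.
This |C| is below the Plotkin bound.


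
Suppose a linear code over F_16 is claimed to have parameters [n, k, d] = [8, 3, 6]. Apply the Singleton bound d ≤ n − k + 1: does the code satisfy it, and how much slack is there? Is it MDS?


Singleton RHS = n − k + 1 = 6, slack = 0, bound satisfied, MDS.

Singleton bound: d ≤ n − k + 1.
Here n = 8, k = 3, so n − k + 1 = 6.
Given d = 6, check d ≤ 6: YES.
Slack = (n − k + 1) − d = 0.
The code is MDS (slack = 0).
Description: the claimed parameters are [8, 3, 6]_16; such a code would be MDS (meets Singleton bound).


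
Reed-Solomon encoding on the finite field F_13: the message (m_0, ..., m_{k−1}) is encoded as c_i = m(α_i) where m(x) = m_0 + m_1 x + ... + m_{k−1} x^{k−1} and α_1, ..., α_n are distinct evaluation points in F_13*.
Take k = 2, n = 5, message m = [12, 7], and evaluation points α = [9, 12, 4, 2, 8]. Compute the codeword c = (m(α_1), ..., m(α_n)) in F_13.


c = [10, 5, 1, 0, 3]

Message polynomial: m(x) = 12 + 7·x (mod 13).
For each evaluation point α_i, compute m(α_i) mod 13:
  α_1 = 9: Horner steps 7 → 10, so m(9) = 10.
  α_2 = 12: Horner steps 7 → 5, so m(12) = 5.
  α_3 = 4: Horner steps 7 → 1, so m(4) = 1.
  α_4 = 2: Horner steps 7 → 0, so m(2) = 0.
  α_5 = 8: Horner steps 7 → 3, so m(8) = 3.
Codeword c = [10, 5, 1, 0, 3] ∈ F_13^5.


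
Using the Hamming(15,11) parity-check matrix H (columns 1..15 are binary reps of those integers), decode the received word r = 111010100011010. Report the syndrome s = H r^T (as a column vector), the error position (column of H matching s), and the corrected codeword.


s = (1, 0, 1, 1)^T, error position = 11, corrected codeword c = 111010100001010

Compute s = H r^T mod 2 one row at a time:
  s_1 = 0 + 0 + 0 + 1 + 1 + 0 + 1 + 0 = 3 ≡ 1 (mod 2).
  s_2 = 0 + 1 + 0 + 1 + 1 + 0 + 1 + 0 = 4 ≡ 0 (mod 2).
  s_3 = 1 + 1 + 0 + 1 + 0 + 1 + 1 + 0 = 5 ≡ 1 (mod 2).
  s_4 = 1 + 1 + 1 + 1 + 0 + 1 + 0 + 0 = 5 ≡ 1 (mod 2).
s = (1, 0, 1, 1)^T — this equals column 11 of H (binary 1011), so error is at position 11.
Correct: flip bit 11 of r = 111010100011010 to get c = 111010100001010.


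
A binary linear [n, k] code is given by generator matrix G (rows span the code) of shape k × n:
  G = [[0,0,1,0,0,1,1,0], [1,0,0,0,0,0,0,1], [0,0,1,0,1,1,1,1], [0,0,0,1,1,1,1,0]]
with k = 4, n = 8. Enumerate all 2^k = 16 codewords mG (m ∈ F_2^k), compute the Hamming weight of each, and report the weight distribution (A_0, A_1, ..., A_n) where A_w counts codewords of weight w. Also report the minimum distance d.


Weight distribution: A_0 = 1, A_2 = 3, A_3 = 4, A_4 = 3, A_5 = 4, A_6 = 1. Minimum distance d = 2.

Enumerate all 2^4 = 16 messages m ∈ F_2^4.
For each, compute codeword c = mG in F_2^8, then tally its weight.
  m = 0000 → c = 00000000, weight = 0.
  m = 1000 → c = 00100110, weight = 3.
  m = 0100 → c = 10000001, weight = 2.
  m = 1100 → c = 10100111, weight = 5.
  m = 0010 → c = 00101111, weight = 5.
  m = 1010 → c = 00001001, weight = 2.
  m = 0110 → c = 10101110, weight = 5.
  m = 1110 → c = 10001000, weight = 2.
  m = 0001 → c = 00011110, weight = 4.
  m = 1001 → c = 00111000, weight = 3.
  m = 0101 → c = 10011111, weight = 6.
  m = 1101 → c = 10111001, weight = 5.
  m = 0011 → c = 00110001, weight = 3.
  m = 1011 → c = 00010111, weight = 4.
  m = 0111 → c = 10110000, weight = 3.
  m = 1111 → c = 10010110, weight = 4.
Tally weights:
  weight 0: 1 codewords.
  weight 2: 3 codewords.
  weight 3: 4 codewords.
  weight 4: 3 codewords.
  weight 5: 4 codewords.
  weight 6: 1 codewords.
Minimum distance d = smallest w > 0 with A_w > 0 = 2.
Sanity: Σ A_w = 16 = 2^4 = 16 ✓.


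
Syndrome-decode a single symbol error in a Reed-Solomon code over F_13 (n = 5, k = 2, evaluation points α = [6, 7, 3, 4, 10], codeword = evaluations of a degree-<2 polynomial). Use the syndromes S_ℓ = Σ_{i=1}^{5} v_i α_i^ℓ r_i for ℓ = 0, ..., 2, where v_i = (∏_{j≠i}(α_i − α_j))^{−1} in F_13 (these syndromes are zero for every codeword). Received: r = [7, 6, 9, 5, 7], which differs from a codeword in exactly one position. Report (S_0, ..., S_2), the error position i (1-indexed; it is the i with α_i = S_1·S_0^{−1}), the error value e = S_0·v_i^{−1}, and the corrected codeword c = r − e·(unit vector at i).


S = (8, 9, 2), error at position 1, error magnitude e = 10, c = [10, 6, 9, 5, 7].

Step 1: column multipliers v_i = (∏_{j≠i}(α_i − α_j))^{−1} mod 13.
  i = 1 (α = 6): (6−7)(6−3)(6−4)(6−10) = (−1)·3·2·(−4) = 24 ≡ 11, so v_1 = 11^{−1} = 6 (mod 13).
  i = 2 (α = 7): (7−6)(7−3)(7−4)(7−10) = 1·4·3·(−3) = −36 ≡ 3, so v_2 = 3^{−1} = 9 (mod 13).
  i = 3 (α = 3): (3−6)(3−7)(3−4)(3−10) = (−3)·(−4)·(−1)·(−7) = 84 ≡ 6, so v_3 = 6^{−1} = 11 (mod 13).
  i = 4 (α = 4): (4−6)(4−7)(4−3)(4−10) = (−2)·(−3)·1·(−6) = −36 ≡ 3, so v_4 = 3^{−1} = 9 (mod 13).
  i = 5 (α = 10): (10−6)(10−7)(10−3)(10−4) = 4·3·7·6 = 504 ≡ 10, so v_5 = 10^{−1} = 4 (mod 13).
  v = [6, 9, 11, 9, 4].
Step 2: syndromes of r = [7, 6, 9, 5, 7] (all sums mod 13).
  S_0 = Σ v_i r_i = 6·7 + 9·6 + 11·9 + 9·5 + 4·7 = 268 ≡ 8.
  S_1 = Σ v_i α_i r_i = 6·6·7 + 9·7·6 + 11·3·9 + 9·4·5 + 4·10·7 = 1387 ≡ 9.
  α_i^2 mod 13 = [10, 10, 9, 3, 9].
  S_2 = Σ v_i α_i^2 r_i = 6·10·7 + 9·10·6 + 11·9·9 + 9·3·5 + 4·9·7 = 2238 ≡ 2.
  S = (8, 9, 2) ≠ 0, so r is not a codeword (an error is present).
Step 3: locate the error. For a single error e at position i, S_ℓ = v_i·e·α_i^ℓ, so α_err = S_1/S_0.
  S_0^{−1} = 8^{−1} = 5 (mod 13), so α_err = 9·5 = 45 ≡ 6 = α_1. Error position i = 1.
  Consistency check: S_2/S_1 = 2·3 = 6 ≡ 6 = α_err ✓ (single-error assumption holds).
Step 4: error magnitude e = S_0/v_1 = S_0·∏_{j≠1}(α_1 − α_j) = 8·11 = 88 ≡ 10 (mod 13).
Step 5: correct position 1: c_1 = r_1 − e = 7 − 10 ≡ 10 (mod 13). Hence c = [10, 6, 9, 5, 7].
  Check: interpolating c through the α_i gives m(x) = 8 + 9·x (degree < 2) with m(α_i) = c_i for every i, so c is indeed a codeword.


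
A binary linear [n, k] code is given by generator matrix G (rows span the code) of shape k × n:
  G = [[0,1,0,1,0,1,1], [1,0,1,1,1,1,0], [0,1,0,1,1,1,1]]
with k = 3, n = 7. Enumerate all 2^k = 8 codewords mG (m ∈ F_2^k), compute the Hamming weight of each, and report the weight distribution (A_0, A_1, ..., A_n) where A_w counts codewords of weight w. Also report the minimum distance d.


Weight distribution: A_0 = 1, A_1 = 1, A_4 = 3, A_5 = 3. Minimum distance d = 1.

Enumerate all 2^3 = 8 messages m ∈ F_2^3.
For each, compute codeword c = mG in F_2^7, then tally its weight.
  m = 000 → c = 0000000, weight = 0.
  m = 100 → c = 0101011, weight = 4.
  m = 010 → c = 1011110, weight = 5.
  m = 110 → c = 1110101, weight = 5.
  m = 001 → c = 0101111, weight = 5.
  m = 101 → c = 0000100, weight = 1.
  m = 011 → c = 1110001, weight = 4.
  m = 111 → c = 1011010, weight = 4.
Tally weights:
  weight 0: 1 codewords.
  weight 1: 1 codewords.
  weight 4: 3 codewords.
  weight 5: 3 codewords.
Minimum distance d = smallest w > 0 with A_w > 0 = 1.
Sanity: Σ A_w = 8 = 2^3 = 8 ✓.


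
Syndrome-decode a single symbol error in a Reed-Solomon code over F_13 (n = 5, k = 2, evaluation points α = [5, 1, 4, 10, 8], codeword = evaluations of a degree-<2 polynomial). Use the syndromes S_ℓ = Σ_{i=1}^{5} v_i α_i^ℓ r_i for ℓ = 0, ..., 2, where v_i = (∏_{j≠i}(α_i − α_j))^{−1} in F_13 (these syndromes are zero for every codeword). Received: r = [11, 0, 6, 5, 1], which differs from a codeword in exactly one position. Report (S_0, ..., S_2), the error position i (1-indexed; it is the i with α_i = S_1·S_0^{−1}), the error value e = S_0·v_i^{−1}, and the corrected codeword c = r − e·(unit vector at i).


S = (2, 10, 11), error at position 1, error magnitude e = 3, c = [8, 0, 6, 5, 1].

Step 1: column multipliers v_i = (∏_{j≠i}(α_i − α_j))^{−1} mod 13.
  i = 1 (α = 5): (5−1)(5−4)(5−10)(5−8) = 4·1·(−5)·(−3) = 60 ≡ 8, so v_1 = 8^{−1} = 5 (mod 13).
  i = 2 (α = 1): (1−5)(1−4)(1−10)(1−8) = (−4)·(−3)·(−9)·(−7) = 756 ≡ 2, so v_2 = 2^{−1} = 7 (mod 13).
  i = 3 (α = 4): (4−5)(4−1)(4−10)(4−8) = (−1)·3·(−6)·(−4) = −72 ≡ 6, so v_3 = 6^{−1} = 11 (mod 13).
  i = 4 (α = 10): (10−5)(10−1)(10−4)(10−8) = 5·9·6·2 = 540 ≡ 7, so v_4 = 7^{−1} = 2 (mod 13).
  i = 5 (α = 8): (8−5)(8−1)(8−4)(8−10) = 3·7·4·(−2) = −168 ≡ 1, so v_5 = 1^{−1} = 1 (mod 13).
  v = [5, 7, 11, 2, 1].
Step 2: syndromes of r = [11, 0, 6, 5, 1] (all sums mod 13).
  S_0 = Σ v_i r_i = 5·11 + 7·0 + 11·6 + 2·5 + 1·1 = 132 ≡ 2.
  S_1 = Σ v_i α_i r_i = 5·5·11 + 7·1·0 + 11·4·6 + 2·10·5 + 1·8·1 = 647 ≡ 10.
  α_i^2 mod 13 = [12, 1, 3, 9, 12].
  S_2 = Σ v_i α_i^2 r_i = 5·12·11 + 7·1·0 + 11·3·6 + 2·9·5 + 1·12·1 = 960 ≡ 11.
  S = (2, 10, 11) ≠ 0, so r is not a codeword (an error is present).
Step 3: locate the error. For a single error e at position i, S_ℓ = v_i·e·α_i^ℓ, so α_err = S_1/S_0.
  S_0^{−1} = 2^{−1} = 7 (mod 13), so α_err = 10·7 = 70 ≡ 5 = α_1. Error position i = 1.
  Consistency check: S_2/S_1 = 11·4 = 44 ≡ 5 = α_err ✓ (single-error assumption holds).
Step 4: error magnitude e = S_0/v_1 = S_0·∏_{j≠1}(α_1 − α_j) = 2·8 = 16 ≡ 3 (mod 13).
Step 5: correct position 1: c_1 = r_1 − e = 11 − 3 ≡ 8 (mod 13). Hence c = [8, 0, 6, 5, 1].
  Check: interpolating c through the α_i gives m(x) = 11 + 2·x (degree < 2) with m(α_i) = c_i for every i, so c is indeed a codeword.


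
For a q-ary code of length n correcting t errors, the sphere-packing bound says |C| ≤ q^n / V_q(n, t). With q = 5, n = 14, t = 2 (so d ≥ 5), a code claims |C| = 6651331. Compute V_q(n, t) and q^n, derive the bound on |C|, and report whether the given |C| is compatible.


V_q(n, t) = 1513, q^n = 6103515625, Hamming bound = 4034048, |C| = 6651331 > bound (violated).

Step 1: Compute V_q(n, t) = Σ_{j=0}^2 C(n, j) (q−1)^j.
  j = 0: C(14,0)·(4)^0 = 1·1 = 1.
  j = 1: C(14,1)·(4)^1 = 14·4 = 56.
  j = 2: C(14,2)·(4)^2 = 91·16 = 1456.
  V_q(n, t) = 1 + 56 + 1456 = 1513.
Step 2: q^n = 5^14 = 6103515625.
Step 3: Hamming bound ⌊q^n / V_q(n,t)⌋ = ⌊6103515625/1513⌋ = 4034048.
Step 4: Compare |C| = 6651331 to 4034048: violated.
The claimed |C| lies above the Hamming bound, so no 5-ary code of length 14 with d ≥ 5 can have 6651331 codewords.


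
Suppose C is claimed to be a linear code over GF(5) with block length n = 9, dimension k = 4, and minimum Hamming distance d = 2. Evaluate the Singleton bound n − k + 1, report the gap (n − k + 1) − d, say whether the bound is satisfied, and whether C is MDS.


Singleton RHS = n − k + 1 = 6, slack = 4, bound satisfied, not MDS.

Singleton bound: d ≤ n − k + 1.
Here n = 9, k = 4, so n − k + 1 = 6.
Given d = 2, check d ≤ 6: YES.
Slack = (n − k + 1) − d = 4.
The code is NOT MDS (slack = 4 > 0).
Description: the claimed parameters are [9, 4, 2]_5; such a code would be non-MDS.


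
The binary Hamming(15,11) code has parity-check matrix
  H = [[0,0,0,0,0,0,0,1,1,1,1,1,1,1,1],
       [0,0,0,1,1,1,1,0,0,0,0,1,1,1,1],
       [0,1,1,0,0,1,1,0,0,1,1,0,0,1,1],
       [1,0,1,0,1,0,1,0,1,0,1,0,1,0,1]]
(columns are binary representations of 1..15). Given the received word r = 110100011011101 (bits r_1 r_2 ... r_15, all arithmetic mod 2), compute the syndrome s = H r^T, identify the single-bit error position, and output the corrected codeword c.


s = (0, 0, 1, 1)^T, error position = 3, corrected codeword c = 111100011011101

Compute s = H r^T mod 2 one row at a time:
  s_1 = 1 + 1 + 0 + 1 + 1 + 1 + 0 + 1 = 6 ≡ 0 (mod 2).
  s_2 = 1 + 0 + 0 + 0 + 1 + 1 + 0 + 1 = 4 ≡ 0 (mod 2).
  s_3 = 1 + 0 + 0 + 0 + 0 + 1 + 0 + 1 = 3 ≡ 1 (mod 2).
  s_4 = 1 + 0 + 0 + 0 + 1 + 1 + 1 + 1 = 5 ≡ 1 (mod 2).
s = (0, 0, 1, 1)^T — this equals column 3 of H (binary 0011), so error is at position 3.
Correct: flip bit 3 of r = 110100011011101 to get c = 111100011011101.


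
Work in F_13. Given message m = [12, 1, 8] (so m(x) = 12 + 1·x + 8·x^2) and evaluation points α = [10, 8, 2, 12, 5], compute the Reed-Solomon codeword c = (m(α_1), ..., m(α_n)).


c = [3, 12, 7, 6, 9]

Message polynomial: m(x) = 12 + 1·x + 8·x^2 (mod 13).
For each evaluation point α_i, compute m(α_i) mod 13:
  α_1 = 10: Horner steps 8 → 3 → 3, so m(10) = 3.
  α_2 = 8: Horner steps 8 → 0 → 12, so m(8) = 12.
  α_3 = 2: Horner steps 8 → 4 → 7, so m(2) = 7.
  α_4 = 12: Horner steps 8 → 6 → 6, so m(12) = 6.
  α_5 = 5: Horner steps 8 → 2 → 9, so m(5) = 9.
Codeword c = [3, 12, 7, 6, 9] ∈ F_13^5.


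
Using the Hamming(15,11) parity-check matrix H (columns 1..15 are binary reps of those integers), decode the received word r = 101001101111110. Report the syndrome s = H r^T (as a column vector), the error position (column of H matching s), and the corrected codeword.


s = (0, 1, 0, 0)^T, error position = 4, corrected codeword c = 101101101111110

Compute s = H r^T mod 2 one row at a time:
  s_1 = 0 + 1 + 1 + 1 + 1 + 1 + 1 + 0 = 6 ≡ 0 (mod 2).
  s_2 = 0 + 0 + 1 + 1 + 1 + 1 + 1 + 0 = 5 ≡ 1 (mod 2).
  s_3 = 0 + 1 + 1 + 1 + 1 + 1 + 1 + 0 = 6 ≡ 0 (mod 2).
  s_4 = 1 + 1 + 0 + 1 + 1 + 1 + 1 + 0 = 6 ≡ 0 (mod 2).
s = (0, 1, 0, 0)^T — this equals column 4 of H (binary 0100), so error is at position 4.
Correct: flip bit 4 of r = 101001101111110 to get c = 101101101111110.


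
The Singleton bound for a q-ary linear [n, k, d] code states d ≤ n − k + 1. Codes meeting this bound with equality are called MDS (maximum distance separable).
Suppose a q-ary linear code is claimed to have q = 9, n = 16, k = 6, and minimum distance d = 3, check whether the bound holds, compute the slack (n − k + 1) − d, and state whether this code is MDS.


Singleton RHS = n − k + 1 = 11, slack = 8, bound satisfied, not MDS.

Singleton bound: d ≤ n − k + 1.
Here n = 16, k = 6, so n − k + 1 = 11.
Given d = 3, check d ≤ 11: YES.
Slack = (n − k + 1) − d = 8.
The code is NOT MDS (slack = 8 > 0).
Description: the claimed parameters are [16, 6, 3]_9; such a code would be non-MDS.


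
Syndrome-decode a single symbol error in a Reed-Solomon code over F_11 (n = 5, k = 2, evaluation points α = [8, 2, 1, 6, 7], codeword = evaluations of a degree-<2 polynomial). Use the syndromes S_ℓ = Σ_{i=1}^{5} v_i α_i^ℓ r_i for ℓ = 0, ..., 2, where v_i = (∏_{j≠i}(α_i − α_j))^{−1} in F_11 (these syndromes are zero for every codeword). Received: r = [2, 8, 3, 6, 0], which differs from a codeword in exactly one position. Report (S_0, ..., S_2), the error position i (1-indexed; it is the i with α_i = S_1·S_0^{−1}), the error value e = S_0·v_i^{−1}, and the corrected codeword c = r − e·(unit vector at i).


S = (9, 6, 4), error at position 1, error magnitude e = 8, c = [5, 8, 3, 6, 0].

Step 1: column multipliers v_i = (∏_{j≠i}(α_i − α_j))^{−1} mod 11.
  i = 1 (α = 8): (8−2)(8−1)(8−6)(8−7) = 6·7·2·1 = 84 ≡ 7, so v_1 = 7^{−1} = 8 (mod 11).
  i = 2 (α = 2): (2−8)(2−1)(2−6)(2−7) = (−6)·1·(−4)·(−5) = −120 ≡ 1, so v_2 = 1^{−1} = 1 (mod 11).
  i = 3 (α = 1): (1−8)(1−2)(1−6)(1−7) = (−7)·(−1)·(−5)·(−6) = 210 ≡ 1, so v_3 = 1^{−1} = 1 (mod 11).
  i = 4 (α = 6): (6−8)(6−2)(6−1)(6−7) = (−2)·4·5·(−1) = 40 ≡ 7, so v_4 = 7^{−1} = 8 (mod 11).
  i = 5 (α = 7): (7−8)(7−2)(7−1)(7−6) = (−1)·5·6·1 = −30 ≡ 3, so v_5 = 3^{−1} = 4 (mod 11).
  v = [8, 1, 1, 8, 4].
Step 2: syndromes of r = [2, 8, 3, 6, 0] (all sums mod 11).
  S_0 = Σ v_i r_i = 8·2 + 1·8 + 1·3 + 8·6 + 4·0 = 75 ≡ 9.
  S_1 = Σ v_i α_i r_i = 8·8·2 + 1·2·8 + 1·1·3 + 8·6·6 + 4·7·0 = 435 ≡ 6.
  α_i^2 mod 11 = [9, 4, 1, 3, 5].
  S_2 = Σ v_i α_i^2 r_i = 8·9·2 + 1·4·8 + 1·1·3 + 8·3·6 + 4·5·0 = 323 ≡ 4.
  S = (9, 6, 4) ≠ 0, so r is not a codeword (an error is present).
Step 3: locate the error. For a single error e at position i, S_ℓ = v_i·e·α_i^ℓ, so α_err = S_1/S_0.
  S_0^{−1} = 9^{−1} = 5 (mod 11), so α_err = 6·5 = 30 ≡ 8 = α_1. Error position i = 1.
  Consistency check: S_2/S_1 = 4·2 = 8 ≡ 8 = α_err ✓ (single-error assumption holds).
Step 4: error magnitude e = S_0/v_1 = S_0·∏_{j≠1}(α_1 − α_j) = 9·7 = 63 ≡ 8 (mod 11).
Step 5: correct position 1: c_1 = r_1 − e = 2 − 8 ≡ 5 (mod 11). Hence c = [5, 8, 3, 6, 0].
  Check: interpolating c through the α_i gives m(x) = 9 + 5·x (degree < 2) with m(α_i) = c_i for every i, so c is indeed a codeword.


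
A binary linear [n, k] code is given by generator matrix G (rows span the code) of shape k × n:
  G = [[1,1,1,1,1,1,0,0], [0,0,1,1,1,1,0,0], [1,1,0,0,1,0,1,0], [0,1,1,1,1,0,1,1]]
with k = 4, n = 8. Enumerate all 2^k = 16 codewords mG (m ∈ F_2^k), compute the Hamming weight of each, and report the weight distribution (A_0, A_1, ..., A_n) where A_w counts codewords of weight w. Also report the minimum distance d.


Weight distribution: A_0 = 1, A_2 = 2, A_4 = 9, A_6 = 4. Minimum distance d = 2.

Enumerate all 2^4 = 16 messages m ∈ F_2^4.
For each, compute codeword c = mG in F_2^8, then tally its weight.
  m = 0000 → c = 00000000, weight = 0.
  m = 1000 → c = 11111100, weight = 6.
  m = 0100 → c = 00111100, weight = 4.
  m = 1100 → c = 11000000, weight = 2.
  m = 0010 → c = 11001010, weight = 4.
  m = 1010 → c = 00110110, weight = 4.
  m = 0110 → c = 11110110, weight = 6.
  m = 1110 → c = 00001010, weight = 2.
  m = 0001 → c = 01111011, weight = 6.
  m = 1001 → c = 10000111, weight = 4.
  m = 0101 → c = 01000111, weight = 4.
  m = 1101 → c = 10111011, weight = 6.
  m = 0011 → c = 10110001, weight = 4.
  m = 1011 → c = 01001101, weight = 4.
  m = 0111 → c = 10001101, weight = 4.
  m = 1111 → c = 01110001, weight = 4.
Tally weights:
  weight 0: 1 codewords.
  weight 2: 2 codewords.
  weight 4: 9 codewords.
  weight 6: 4 codewords.
Minimum distance d = smallest w > 0 with A_w > 0 = 2.
Sanity: Σ A_w = 16 = 2^4 = 16 ✓.


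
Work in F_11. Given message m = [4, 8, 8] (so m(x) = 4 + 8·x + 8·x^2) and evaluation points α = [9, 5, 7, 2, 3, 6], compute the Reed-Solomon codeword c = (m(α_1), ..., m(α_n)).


c = [9, 2, 1, 8, 1, 10]

Message polynomial: m(x) = 4 + 8·x + 8·x^2 (mod 11).
For each evaluation point α_i, compute m(α_i) mod 11:
  α_1 = 9: Horner steps 8 → 3 → 9, so m(9) = 9.
  α_2 = 5: Horner steps 8 → 4 → 2, so m(5) = 2.
  α_3 = 7: Horner steps 8 → 9 → 1, so m(7) = 1.
  α_4 = 2: Horner steps 8 → 2 → 8, so m(2) = 8.
  α_5 = 3: Horner steps 8 → 10 → 1, so m(3) = 1.
  α_6 = 6: Horner steps 8 → 1 → 10, so m(6) = 10.
Codeword c = [9, 2, 1, 8, 1, 10] ∈ F_11^6.


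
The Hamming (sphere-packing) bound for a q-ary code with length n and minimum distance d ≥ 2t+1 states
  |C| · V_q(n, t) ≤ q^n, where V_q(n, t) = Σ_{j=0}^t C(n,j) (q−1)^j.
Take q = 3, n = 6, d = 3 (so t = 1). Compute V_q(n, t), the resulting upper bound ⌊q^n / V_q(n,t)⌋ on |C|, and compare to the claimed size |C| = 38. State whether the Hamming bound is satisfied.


V_q(n, t) = 13, q^n = 729, Hamming bound = 56, |C| = 38 ≤ bound (satisfied).

Step 1: Compute V_q(n, t) = Σ_{j=0}^1 C(n, j) (q−1)^j.
  j = 0: C(6,0)·(2)^0 = 1·1 = 1.
  j = 1: C(6,1)·(2)^1 = 6·2 = 12.
  V_q(n, t) = 1 + 12 = 13.
Step 2: q^n = 3^6 = 729.
Step 3: Hamming bound ⌊q^n / V_q(n,t)⌋ = ⌊729/13⌋ = 56.
Step 4: Compare |C| = 38 to 56: satisfied.
The claimed |C| lies below the Hamming bound.


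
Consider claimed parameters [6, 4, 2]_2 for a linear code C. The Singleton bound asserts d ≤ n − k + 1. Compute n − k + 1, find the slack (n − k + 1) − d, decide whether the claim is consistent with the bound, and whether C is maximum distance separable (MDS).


Singleton RHS = n − k + 1 = 3, slack = 1, bound satisfied, not MDS.

Singleton bound: d ≤ n − k + 1.
Here n = 6, k = 4, so n − k + 1 = 3.
Given d = 2, check d ≤ 3: YES.
Slack = (n − k + 1) − d = 1.
The code is NOT MDS (slack = 1 > 0).
Description: the claimed parameters are [6, 4, 2]_2; such a code would be non-MDS.


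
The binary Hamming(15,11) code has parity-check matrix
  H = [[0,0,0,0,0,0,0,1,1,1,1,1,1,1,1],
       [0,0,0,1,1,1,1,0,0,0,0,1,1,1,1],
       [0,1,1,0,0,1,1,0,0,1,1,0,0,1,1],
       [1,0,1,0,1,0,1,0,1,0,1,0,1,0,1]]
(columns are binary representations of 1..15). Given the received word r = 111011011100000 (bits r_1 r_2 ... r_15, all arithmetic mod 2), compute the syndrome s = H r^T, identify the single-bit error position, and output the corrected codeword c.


s = (1, 0, 0, 0)^T, error position = 8, corrected codeword c = 111011001100000

Compute s = H r^T mod 2 one row at a time:
  s_1 = 1 + 1 + 1 + 0 + 0 + 0 + 0 + 0 = 3 ≡ 1 (mod 2).
  s_2 = 0 + 1 + 1 + 0 + 0 + 0 + 0 + 0 = 2 ≡ 0 (mod 2).
  s_3 = 1 + 1 + 1 + 0 + 1 + 0 + 0 + 0 = 4 ≡ 0 (mod 2).
  s_4 = 1 + 1 + 1 + 0 + 1 + 0 + 0 + 0 = 4 ≡ 0 (mod 2).
s = (1, 0, 0, 0)^T — this equals column 8 of H (binary 1000), so error is at position 8.
Correct: flip bit 8 of r = 111011011100000 to get c = 111011001100000.


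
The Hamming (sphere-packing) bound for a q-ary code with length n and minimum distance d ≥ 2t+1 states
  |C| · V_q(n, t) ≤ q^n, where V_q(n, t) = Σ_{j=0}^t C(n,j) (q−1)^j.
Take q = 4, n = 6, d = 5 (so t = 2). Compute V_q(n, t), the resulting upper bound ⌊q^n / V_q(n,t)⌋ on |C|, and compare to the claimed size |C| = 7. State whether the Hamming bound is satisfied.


V_q(n, t) = 154, q^n = 4096, Hamming bound = 26, |C| = 7 ≤ bound (satisfied).

Step 1: Compute V_q(n, t) = Σ_{j=0}^2 C(n, j) (q−1)^j.
  j = 0: C(6,0)·(3)^0 = 1·1 = 1.
  j = 1: C(6,1)·(3)^1 = 6·3 = 18.
  j = 2: C(6,2)·(3)^2 = 15·9 = 135.
  V_q(n, t) = 1 + 18 + 135 = 154.
Step 2: q^n = 4^6 = 4096.
Step 3: Hamming bound ⌊q^n / V_q(n,t)⌋ = ⌊4096/154⌋ = 26.
Step 4: Compare |C| = 7 to 26: satisfied.
The claimed |C| lies below the Hamming bound.


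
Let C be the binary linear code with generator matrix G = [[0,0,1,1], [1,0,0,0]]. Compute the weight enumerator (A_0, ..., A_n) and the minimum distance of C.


Weight distribution: A_0 = 1, A_1 = 1, A_2 = 1, A_3 = 1. Minimum distance d = 1.

Enumerate all 2^2 = 4 messages m ∈ F_2^2.
For each, compute codeword c = mG in F_2^4, then tally its weight.
  m = 00 → c = 0000, weight = 0.
  m = 10 → c = 0011, weight = 2.
  m = 01 → c = 1000, weight = 1.
  m = 11 → c = 1011, weight = 3.
Tally weights:
  weight 0: 1 codewords.
  weight 1: 1 codewords.
  weight 2: 1 codewords.
  weight 3: 1 codewords.
Minimum distance d = smallest w > 0 with A_w > 0 = 1.
Sanity: Σ A_w = 4 = 2^2 = 4 ✓.


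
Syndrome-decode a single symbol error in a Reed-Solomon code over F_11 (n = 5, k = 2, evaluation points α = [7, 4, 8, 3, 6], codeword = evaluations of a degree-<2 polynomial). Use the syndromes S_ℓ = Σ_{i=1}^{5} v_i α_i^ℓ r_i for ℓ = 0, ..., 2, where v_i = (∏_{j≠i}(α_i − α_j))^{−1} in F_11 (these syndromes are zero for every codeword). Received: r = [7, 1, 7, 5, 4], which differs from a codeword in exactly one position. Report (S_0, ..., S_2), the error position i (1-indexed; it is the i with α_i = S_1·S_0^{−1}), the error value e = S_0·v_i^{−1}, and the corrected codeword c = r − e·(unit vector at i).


S = (4, 6, 9), error at position 1, error magnitude e = 7, c = [0, 1, 7, 5, 4].

Step 1: column multipliers v_i = (∏_{j≠i}(α_i − α_j))^{−1} mod 11.
  i = 1 (α = 7): (7−4)(7−8)(7−3)(7−6) = 3·(−1)·4·1 = −12 ≡ 10, so v_1 = 10^{−1} = 10 (mod 11).
  i = 2 (α = 4): (4−7)(4−8)(4−3)(4−6) = (−3)·(−4)·1·(−2) = −24 ≡ 9, so v_2 = 9^{−1} = 5 (mod 11).
  i = 3 (α = 8): (8−7)(8−4)(8−3)(8−6) = 1·4·5·2 = 40 ≡ 7, so v_3 = 7^{−1} = 8 (mod 11).
  i = 4 (α = 3): (3−7)(3−4)(3−8)(3−6) = (−4)·(−1)·(−5)·(−3) = 60 ≡ 5, so v_4 = 5^{−1} = 9 (mod 11).
  i = 5 (α = 6): (6−7)(6−4)(6−8)(6−3) = (−1)·2·(−2)·3 = 12 ≡ 1, so v_5 = 1^{−1} = 1 (mod 11).
  v = [10, 5, 8, 9, 1].
Step 2: syndromes of r = [7, 1, 7, 5, 4] (all sums mod 11).
  S_0 = Σ v_i r_i = 10·7 + 5·1 + 8·7 + 9·5 + 1·4 = 180 ≡ 4.
  S_1 = Σ v_i α_i r_i = 10·7·7 + 5·4·1 + 8·8·7 + 9·3·5 + 1·6·4 = 1117 ≡ 6.
  α_i^2 mod 11 = [5, 5, 9, 9, 3].
  S_2 = Σ v_i α_i^2 r_i = 10·5·7 + 5·5·1 + 8·9·7 + 9·9·5 + 1·3·4 = 1296 ≡ 9.
  S = (4, 6, 9) ≠ 0, so r is not a codeword (an error is present).
Step 3: locate the error. For a single error e at position i, S_ℓ = v_i·e·α_i^ℓ, so α_err = S_1/S_0.
  S_0^{−1} = 4^{−1} = 3 (mod 11), so α_err = 6·3 = 18 ≡ 7 = α_1. Error position i = 1.
  Consistency check: S_2/S_1 = 9·2 = 18 ≡ 7 = α_err ✓ (single-error assumption holds).
Step 4: error magnitude e = S_0/v_1 = S_0·∏_{j≠1}(α_1 − α_j) = 4·10 = 40 ≡ 7 (mod 11).
Step 5: correct position 1: c_1 = r_1 − e = 7 − 7 ≡ 0 (mod 11). Hence c = [0, 1, 7, 5, 4].
  Check: interpolating c through the α_i gives m(x) = 6 + 7·x (degree < 2) with m(α_i) = c_i for every i, so c is indeed a codeword.


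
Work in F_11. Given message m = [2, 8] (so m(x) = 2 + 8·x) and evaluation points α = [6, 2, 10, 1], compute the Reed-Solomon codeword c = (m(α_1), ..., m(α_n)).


c = [6, 7, 5, 10]

Message polynomial: m(x) = 2 + 8·x (mod 11).
For each evaluation point α_i, compute m(α_i) mod 11:
  α_1 = 6: Horner steps 8 → 6, so m(6) = 6.
  α_2 = 2: Horner steps 8 → 7, so m(2) = 7.
  α_3 = 10: Horner steps 8 → 5, so m(10) = 5.
  α_4 = 1: Horner steps 8 → 10, so m(1) = 10.
Codeword c = [6, 7, 5, 10] ∈ F_11^4.


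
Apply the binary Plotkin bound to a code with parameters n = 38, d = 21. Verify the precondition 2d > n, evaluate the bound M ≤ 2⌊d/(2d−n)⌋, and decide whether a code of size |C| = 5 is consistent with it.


Plotkin bound M ≤ 10; given |C| = 5 ≤ bound (satisfied).

Check applicability: 2d = 42, n = 38.
2d − n = 4 > 0, so Plotkin applies.
Compute d/(2d−n) = 21/4 ≈ 5.2500.
⌊d/(2d−n)⌋ = 5.
Plotkin bound: M ≤ 2·5 = 10.
Given |C| = 5, check: satisfied.
This |C| is below the Plotkin bound.


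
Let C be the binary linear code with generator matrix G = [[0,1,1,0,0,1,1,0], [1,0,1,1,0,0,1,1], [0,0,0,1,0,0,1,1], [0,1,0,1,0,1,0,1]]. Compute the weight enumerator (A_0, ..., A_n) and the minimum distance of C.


Weight distribution: A_0 = 1, A_1 = 2, A_2 = 1, A_3 = 2, A_4 = 5, A_5 = 4, A_6 = 1. Minimum distance d = 1.

Enumerate all 2^4 = 16 messages m ∈ F_2^4.
For each, compute codeword c = mG in F_2^8, then tally its weight.
  m = 0000 → c = 00000000, weight = 0.
  m = 1000 → c = 01100110, weight = 4.
  m = 0100 → c = 10110011, weight = 5.
  m = 1100 → c = 11010101, weight = 5.
  m = 0010 → c = 00010011, weight = 3.
  m = 1010 → c = 01110101, weight = 5.
  m = 0110 → c = 10100000, weight = 2.
  m = 1110 → c = 11000110, weight = 4.
  m = 0001 → c = 01010101, weight = 4.
  m = 1001 → c = 00110011, weight = 4.
  m = 0101 → c = 11100110, weight = 5.
  m = 1101 → c = 10000000, weight = 1.
  m = 0011 → c = 01000110, weight = 3.
  m = 1011 → c = 00100000, weight = 1.
  m = 0111 → c = 11110101, weight = 6.
  m = 1111 → c = 10010011, weight = 4.
Tally weights:
  weight 0: 1 codewords.
  weight 1: 2 codewords.
  weight 2: 1 codewords.
  weight 3: 2 codewords.
  weight 4: 5 codewords.
  weight 5: 4 codewords.
  weight 6: 1 codewords.
Minimum distance d = smallest w > 0 with A_w > 0 = 1.
Sanity: Σ A_w = 16 = 2^4 = 16 ✓.


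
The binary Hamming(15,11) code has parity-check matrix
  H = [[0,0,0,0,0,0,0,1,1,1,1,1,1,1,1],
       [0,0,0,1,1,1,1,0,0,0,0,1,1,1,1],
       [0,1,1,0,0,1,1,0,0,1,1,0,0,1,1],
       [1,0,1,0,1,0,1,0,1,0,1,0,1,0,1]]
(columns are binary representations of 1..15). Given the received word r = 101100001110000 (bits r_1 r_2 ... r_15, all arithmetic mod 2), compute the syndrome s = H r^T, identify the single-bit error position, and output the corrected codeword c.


s = (1, 1, 1, 0)^T, error position = 14, corrected codeword c = 101100001110010

Compute s = H r^T mod 2 one row at a time:
  s_1 = 0 + 1 + 1 + 1 + 0 + 0 + 0 + 0 = 3 ≡ 1 (mod 2).
  s_2 = 1 + 0 + 0 + 0 + 0 + 0 + 0 + 0 = 1 ≡ 1 (mod 2).
  s_3 = 0 + 1 + 0 + 0 + 1 + 1 + 0 + 0 = 3 ≡ 1 (mod 2).
  s_4 = 1 + 1 + 0 + 0 + 1 + 1 + 0 + 0 = 4 ≡ 0 (mod 2).
s = (1, 1, 1, 0)^T — this equals column 14 of H (binary 1110), so error is at position 14.
Correct: flip bit 14 of r = 101100001110000 to get c = 101100001110010.


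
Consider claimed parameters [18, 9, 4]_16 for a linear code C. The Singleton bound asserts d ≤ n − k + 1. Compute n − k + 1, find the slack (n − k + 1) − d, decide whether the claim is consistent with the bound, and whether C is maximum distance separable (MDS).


Singleton RHS = n − k + 1 = 10, slack = 6, bound satisfied, not MDS.

Singleton bound: d ≤ n − k + 1.
Here n = 18, k = 9, so n − k + 1 = 10.
Given d = 4, check d ≤ 10: YES.
Slack = (n − k + 1) − d = 6.
The code is NOT MDS (slack = 6 > 0).
Description: the claimed parameters are [18, 9, 4]_16; such a code would be non-MDS.


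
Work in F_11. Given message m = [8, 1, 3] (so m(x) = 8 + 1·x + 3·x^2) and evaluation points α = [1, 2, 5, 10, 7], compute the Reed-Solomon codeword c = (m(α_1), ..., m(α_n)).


c = [1, 0, 0, 10, 8]

Message polynomial: m(x) = 8 + 1·x + 3·x^2 (mod 11).
For each evaluation point α_i, compute m(α_i) mod 11:
  α_1 = 1: Horner steps 3 → 4 → 1, so m(1) = 1.
  α_2 = 2: Horner steps 3 → 7 → 0, so m(2) = 0.
  α_3 = 5: Horner steps 3 → 5 → 0, so m(5) = 0.
  α_4 = 10: Horner steps 3 → 9 → 10, so m(10) = 10.
  α_5 = 7: Horner steps 3 → 0 → 8, so m(7) = 8.
Codeword c = [1, 0, 0, 10, 8] ∈ F_11^5.


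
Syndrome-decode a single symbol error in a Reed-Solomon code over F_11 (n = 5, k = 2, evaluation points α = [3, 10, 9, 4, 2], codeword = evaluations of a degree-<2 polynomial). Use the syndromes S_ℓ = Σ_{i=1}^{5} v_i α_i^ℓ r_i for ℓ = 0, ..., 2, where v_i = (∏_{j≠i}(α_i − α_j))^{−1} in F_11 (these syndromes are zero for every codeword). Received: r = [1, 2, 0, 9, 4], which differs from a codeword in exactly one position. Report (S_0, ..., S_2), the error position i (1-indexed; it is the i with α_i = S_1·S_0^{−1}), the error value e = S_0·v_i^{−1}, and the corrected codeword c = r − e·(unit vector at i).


S = (5, 1, 9), error at position 3, error magnitude e = 6, c = [1, 2, 5, 9, 4].

Step 1: column multipliers v_i = (∏_{j≠i}(α_i − α_j))^{−1} mod 11.
  i = 1 (α = 3): (3−10)(3−9)(3−4)(3−2) = (−7)·(−6)·(−1)·1 = −42 ≡ 2, so v_1 = 2^{−1} = 6 (mod 11).
  i = 2 (α = 10): (10−3)(10−9)(10−4)(10−2) = 7·1·6·8 = 336 ≡ 6, so v_2 = 6^{−1} = 2 (mod 11).
  i = 3 (α = 9): (9−3)(9−10)(9−4)(9−2) = 6·(−1)·5·7 = −210 ≡ 10, so v_3 = 10^{−1} = 10 (mod 11).
  i = 4 (α = 4): (4−3)(4−10)(4−9)(4−2) = 1·(−6)·(−5)·2 = 60 ≡ 5, so v_4 = 5^{−1} = 9 (mod 11).
  i = 5 (α = 2): (2−3)(2−10)(2−9)(2−4) = (−1)·(−8)·(−7)·(−2) = 112 ≡ 2, so v_5 = 2^{−1} = 6 (mod 11).
  v = [6, 2, 10, 9, 6].
Step 2: syndromes of r = [1, 2, 0, 9, 4] (all sums mod 11).
  S_0 = Σ v_i r_i = 6·1 + 2·2 + 10·0 + 9·9 + 6·4 = 115 ≡ 5.
  S_1 = Σ v_i α_i r_i = 6·3·1 + 2·10·2 + 10·9·0 + 9·4·9 + 6·2·4 = 430 ≡ 1.
  α_i^2 mod 11 = [9, 1, 4, 5, 4].
  S_2 = Σ v_i α_i^2 r_i = 6·9·1 + 2·1·2 + 10·4·0 + 9·5·9 + 6·4·4 = 559 ≡ 9.
  S = (5, 1, 9) ≠ 0, so r is not a codeword (an error is present).
Step 3: locate the error. For a single error e at position i, S_ℓ = v_i·e·α_i^ℓ, so α_err = S_1/S_0.
  S_0^{−1} = 5^{−1} = 9 (mod 11), so α_err = 1·9 = 9 ≡ 9 = α_3. Error position i = 3.
  Consistency check: S_2/S_1 = 9·1 = 9 ≡ 9 = α_err ✓ (single-error assumption holds).
Step 4: error magnitude e = S_0/v_3 = S_0·∏_{j≠3}(α_3 − α_j) = 5·10 = 50 ≡ 6 (mod 11).
Step 5: correct position 3: c_3 = r_3 − e = 0 − 6 ≡ 5 (mod 11). Hence c = [1, 2, 5, 9, 4].
  Check: interpolating c through the α_i gives m(x) = 10 + 8·x (degree < 2) with m(α_i) = c_i for every i, so c is indeed a codeword.
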